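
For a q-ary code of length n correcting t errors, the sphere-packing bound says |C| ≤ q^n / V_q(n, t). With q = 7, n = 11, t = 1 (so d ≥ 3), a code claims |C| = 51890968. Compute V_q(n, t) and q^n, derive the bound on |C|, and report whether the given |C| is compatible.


V_q(n, t) = 67, q^n = 1977326743, Hamming bound = 29512339, |C| = 51890968 > bound (violated).

Step 1: Compute V_q(n, t) = Σ_{j=0}^1 C(n, j) (q−1)^j.
  j = 0: C(11,0)·(6)^0 = 1·1 = 1.
  j = 1: C(11,1)·(6)^1 = 11·6 = 66.
  V_q(n, t) = 1 + 66 = 67.
Step 2: q^n = 7^11 = 1977326743.
Step 3: Hamming bound ⌊q^n / V_q(n,t)⌋ = ⌊1977326743/67⌋ = 29512339.
Step 4: Compare |C| = 51890968 to 29512339: violated.
The claimed |C| lies above the Hamming bound, so no 7-ary code of length 11 with d ≥ 3 can have 51890968 codewords.


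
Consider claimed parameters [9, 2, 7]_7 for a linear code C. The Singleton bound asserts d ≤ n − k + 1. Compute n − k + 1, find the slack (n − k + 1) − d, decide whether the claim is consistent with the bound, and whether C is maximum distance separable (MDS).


Singleton RHS = n − k + 1 = 8, slack = 1, bound satisfied, not MDS.

Singleton bound: d ≤ n − k + 1.
Here n = 9, k = 2, so n − k + 1 = 8.
Given d = 7, check d ≤ 8: YES.
Slack = (n − k + 1) − d = 1.
The code is NOT MDS (slack = 1 > 0).
Description: the claimed parameters are [9, 2, 7]_7; such a code would be non-MDS.


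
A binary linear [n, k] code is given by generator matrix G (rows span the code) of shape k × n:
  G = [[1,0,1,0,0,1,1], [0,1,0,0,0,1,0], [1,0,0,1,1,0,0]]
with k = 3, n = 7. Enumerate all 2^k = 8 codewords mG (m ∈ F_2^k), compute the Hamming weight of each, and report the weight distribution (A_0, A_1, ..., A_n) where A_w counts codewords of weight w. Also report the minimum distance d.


Weight distribution: A_0 = 1, A_2 = 1, A_3 = 1, A_4 = 2, A_5 = 3. Minimum distance d = 2.

Enumerate all 2^3 = 8 messages m ∈ F_2^3.
For each, compute codeword c = mG in F_2^7, then tally its weight.
  m = 000 → c = 0000000, weight = 0.
  m = 100 → c = 1010011, weight = 4.
  m = 010 → c = 0100010, weight = 2.
  m = 110 → c = 1110001, weight = 4.
  m = 001 → c = 1001100, weight = 3.
  m = 101 → c = 0011111, weight = 5.
  m = 011 → c = 1101110, weight = 5.
  m = 111 → c = 0111101, weight = 5.
Tally weights:
  weight 0: 1 codewords.
  weight 2: 1 codewords.
  weight 3: 1 codewords.
  weight 4: 2 codewords.
  weight 5: 3 codewords.
Minimum distance d = smallest w > 0 with A_w > 0 = 2.
Sanity: Σ A_w = 8 = 2^3 = 8 ✓.


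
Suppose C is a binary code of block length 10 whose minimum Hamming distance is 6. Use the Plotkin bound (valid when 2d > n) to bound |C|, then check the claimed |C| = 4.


Plotkin bound M ≤ 6; given |C| = 4 ≤ bound (satisfied).

Check applicability: 2d = 12, n = 10.
2d − n = 2 > 0, so Plotkin applies.
Compute d/(2d−n) = 6/2 ≈ 3.0000.
⌊d/(2d−n)⌋ = 3.
Plotkin bound: M ≤ 2·3 = 6.
Given |C| = 4, check: satisfied.
This |C| is below the Plotkin bound.


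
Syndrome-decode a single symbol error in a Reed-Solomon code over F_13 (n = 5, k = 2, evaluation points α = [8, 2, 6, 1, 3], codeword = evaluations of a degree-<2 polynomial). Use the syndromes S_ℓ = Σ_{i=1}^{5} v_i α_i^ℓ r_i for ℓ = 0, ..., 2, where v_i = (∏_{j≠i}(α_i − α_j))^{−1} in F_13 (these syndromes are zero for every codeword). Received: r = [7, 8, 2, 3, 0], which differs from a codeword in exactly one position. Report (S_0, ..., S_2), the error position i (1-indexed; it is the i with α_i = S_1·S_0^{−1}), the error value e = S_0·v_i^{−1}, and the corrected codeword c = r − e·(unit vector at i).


S = (2, 3, 11), error at position 1, error magnitude e = 8, c = [12, 8, 2, 3, 0].

Step 1: column multipliers v_i = (∏_{j≠i}(α_i − α_j))^{−1} mod 13.
  i = 1 (α = 8): (8−2)(8−6)(8−1)(8−3) = 6·2·7·5 = 420 ≡ 4, so v_1 = 4^{−1} = 10 (mod 13).
  i = 2 (α = 2): (2−8)(2−6)(2−1)(2−3) = (−6)·(−4)·1·(−1) = −24 ≡ 2, so v_2 = 2^{−1} = 7 (mod 13).
  i = 3 (α = 6): (6−8)(6−2)(6−1)(6−3) = (−2)·4·5·3 = −120 ≡ 10, so v_3 = 10^{−1} = 4 (mod 13).
  i = 4 (α = 1): (1−8)(1−2)(1−6)(1−3) = (−7)·(−1)·(−5)·(−2) = 70 ≡ 5, so v_4 = 5^{−1} = 8 (mod 13).
  i = 5 (α = 3): (3−8)(3−2)(3−6)(3−1) = (−5)·1·(−3)·2 = 30 ≡ 4, so v_5 = 4^{−1} = 10 (mod 13).
  v = [10, 7, 4, 8, 10].
Step 2: syndromes of r = [7, 8, 2, 3, 0] (all sums mod 13).
  S_0 = Σ v_i r_i = 10·7 + 7·8 + 4·2 + 8·3 + 10·0 = 158 ≡ 2.
  S_1 = Σ v_i α_i r_i = 10·8·7 + 7·2·8 + 4·6·2 + 8·1·3 + 10·3·0 = 744 ≡ 3.
  α_i^2 mod 13 = [12, 4, 10, 1, 9].
  S_2 = Σ v_i α_i^2 r_i = 10·12·7 + 7·4·8 + 4·10·2 + 8·1·3 + 10·9·0 = 1168 ≡ 11.
  S = (2, 3, 11) ≠ 0, so r is not a codeword (an error is present).
Step 3: locate the error. For a single error e at position i, S_ℓ = v_i·e·α_i^ℓ, so α_err = S_1/S_0.
  S_0^{−1} = 2^{−1} = 7 (mod 13), so α_err = 3·7 = 21 ≡ 8 = α_1. Error position i = 1.
  Consistency check: S_2/S_1 = 11·9 = 99 ≡ 8 = α_err ✓ (single-error assumption holds).
Step 4: error magnitude e = S_0/v_1 = S_0·∏_{j≠1}(α_1 − α_j) = 2·4 = 8 ≡ 8 (mod 13).
Step 5: correct position 1: c_1 = r_1 − e = 7 − 8 ≡ 12 (mod 13). Hence c = [12, 8, 2, 3, 0].
  Check: interpolating c through the α_i gives m(x) = 11 + 5·x (degree < 2) with m(α_i) = c_i for every i, so c is indeed a codeword.


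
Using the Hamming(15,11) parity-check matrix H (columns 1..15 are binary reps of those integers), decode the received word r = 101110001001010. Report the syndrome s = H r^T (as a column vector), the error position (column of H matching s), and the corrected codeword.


s = (1, 0, 0, 0)^T, error position = 8, corrected codeword c = 101110011001010

Compute s = H r^T mod 2 one row at a time:
  s_1 = 0 + 1 + 0 + 0 + 1 + 0 + 1 + 0 = 3 ≡ 1 (mod 2).
  s_2 = 1 + 1 + 0 + 0 + 1 + 0 + 1 + 0 = 4 ≡ 0 (mod 2).
  s_3 = 0 + 1 + 0 + 0 + 0 + 0 + 1 + 0 = 2 ≡ 0 (mod 2).
  s_4 = 1 + 1 + 1 + 0 + 1 + 0 + 0 + 0 = 4 ≡ 0 (mod 2).
s = (1, 0, 0, 0)^T — this equals column 8 of H (binary 1000), so error is at position 8.
Correct: flip bit 8 of r = 101110001001010 to get c = 101110011001010.


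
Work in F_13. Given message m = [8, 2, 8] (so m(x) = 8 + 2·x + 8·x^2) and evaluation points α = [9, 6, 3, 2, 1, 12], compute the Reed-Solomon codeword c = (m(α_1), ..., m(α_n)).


c = [11, 9, 8, 5, 5, 1]

Message polynomial: m(x) = 8 + 2·x + 8·x^2 (mod 13).
For each evaluation point α_i, compute m(α_i) mod 13:
  α_1 = 9: Horner steps 8 → 9 → 11, so m(9) = 11.
  α_2 = 6: Horner steps 8 → 11 → 9, so m(6) = 9.
  α_3 = 3: Horner steps 8 → 0 → 8, so m(3) = 8.
  α_4 = 2: Horner steps 8 → 5 → 5, so m(2) = 5.
  α_5 = 1: Horner steps 8 → 10 → 5, so m(1) = 5.
  α_6 = 12: Horner steps 8 → 7 → 1, so m(12) = 1.
Codeword c = [11, 9, 8, 5, 5, 1] ∈ F_13^6.


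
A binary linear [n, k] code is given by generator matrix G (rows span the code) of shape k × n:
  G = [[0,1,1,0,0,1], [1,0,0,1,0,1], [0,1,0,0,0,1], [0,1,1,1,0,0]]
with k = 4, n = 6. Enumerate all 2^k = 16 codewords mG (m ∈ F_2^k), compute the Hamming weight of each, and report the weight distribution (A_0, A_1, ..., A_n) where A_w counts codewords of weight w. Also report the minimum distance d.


Weight distribution: A_0 = 1, A_1 = 2, A_2 = 4, A_3 = 6, A_4 = 3. Minimum distance d = 1.

Enumerate all 2^4 = 16 messages m ∈ F_2^4.
For each, compute codeword c = mG in F_2^6, then tally its weight.
  m = 0000 → c = 000000, weight = 0.
  m = 1000 → c = 011001, weight = 3.
  m = 0100 → c = 100101, weight = 3.
  m = 1100 → c = 111100, weight = 4.
  m = 0010 → c = 010001, weight = 2.
  m = 1010 → c = 001000, weight = 1.
  m = 0110 → c = 110100, weight = 3.
  m = 1110 → c = 101101, weight = 4.
  m = 0001 → c = 011100, weight = 3.
  m = 1001 → c = 000101, weight = 2.
  m = 0101 → c = 111001, weight = 4.
  m = 1101 → c = 100000, weight = 1.
  m = 0011 → c = 001101, weight = 3.
  m = 1011 → c = 010100, weight = 2.
  m = 0111 → c = 101000, weight = 2.
  m = 1111 → c = 110001, weight = 3.
Tally weights:
  weight 0: 1 codewords.
  weight 1: 2 codewords.
  weight 2: 4 codewords.
  weight 3: 6 codewords.
  weight 4: 3 codewords.
Minimum distance d = smallest w > 0 with A_w > 0 = 1.
Sanity: Σ A_w = 16 = 2^4 = 16 ✓.


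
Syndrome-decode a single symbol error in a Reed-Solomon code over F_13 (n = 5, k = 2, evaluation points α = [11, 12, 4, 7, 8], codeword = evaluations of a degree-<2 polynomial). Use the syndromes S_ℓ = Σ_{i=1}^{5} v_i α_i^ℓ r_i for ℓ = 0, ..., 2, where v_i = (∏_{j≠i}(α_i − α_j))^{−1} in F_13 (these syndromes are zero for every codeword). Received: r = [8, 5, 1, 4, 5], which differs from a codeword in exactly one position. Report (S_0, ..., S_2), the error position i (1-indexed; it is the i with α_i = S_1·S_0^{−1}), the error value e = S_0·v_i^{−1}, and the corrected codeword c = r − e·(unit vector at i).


S = (12, 1, 12), error at position 2, error magnitude e = 9, c = [8, 9, 1, 4, 5].

Step 1: column multipliers v_i = (∏_{j≠i}(α_i − α_j))^{−1} mod 13.
  i = 1 (α = 11): (11−12)(11−4)(11−7)(11−8) = (−1)·7·4·3 = −84 ≡ 7, so v_1 = 7^{−1} = 2 (mod 13).
  i = 2 (α = 12): (12−11)(12−4)(12−7)(12−8) = 1·8·5·4 = 160 ≡ 4, so v_2 = 4^{−1} = 10 (mod 13).
  i = 3 (α = 4): (4−11)(4−12)(4−7)(4−8) = (−7)·(−8)·(−3)·(−4) = 672 ≡ 9, so v_3 = 9^{−1} = 3 (mod 13).
  i = 4 (α = 7): (7−11)(7−12)(7−4)(7−8) = (−4)·(−5)·3·(−1) = −60 ≡ 5, so v_4 = 5^{−1} = 8 (mod 13).
  i = 5 (α = 8): (8−11)(8−12)(8−4)(8−7) = (−3)·(−4)·4·1 = 48 ≡ 9, so v_5 = 9^{−1} = 3 (mod 13).
  v = [2, 10, 3, 8, 3].
Step 2: syndromes of r = [8, 5, 1, 4, 5] (all sums mod 13).
  S_0 = Σ v_i r_i = 2·8 + 10·5 + 3·1 + 8·4 + 3·5 = 116 ≡ 12.
  S_1 = Σ v_i α_i r_i = 2·11·8 + 10·12·5 + 3·4·1 + 8·7·4 + 3·8·5 = 1132 ≡ 1.
  α_i^2 mod 13 = [4, 1, 3, 10, 12].
  S_2 = Σ v_i α_i^2 r_i = 2·4·8 + 10·1·5 + 3·3·1 + 8·10·4 + 3·12·5 = 623 ≡ 12.
  S = (12, 1, 12) ≠ 0, so r is not a codeword (an error is present).
Step 3: locate the error. For a single error e at position i, S_ℓ = v_i·e·α_i^ℓ, so α_err = S_1/S_0.
  S_0^{−1} = 12^{−1} = 12 (mod 13), so α_err = 1·12 = 12 ≡ 12 = α_2. Error position i = 2.
  Consistency check: S_2/S_1 = 12·1 = 12 ≡ 12 = α_err ✓ (single-error assumption holds).
Step 4: error magnitude e = S_0/v_2 = S_0·∏_{j≠2}(α_2 − α_j) = 12·4 = 48 ≡ 9 (mod 13).
Step 5: correct position 2: c_2 = r_2 − e = 5 − 9 ≡ 9 (mod 13). Hence c = [8, 9, 1, 4, 5].
  Check: interpolating c through the α_i gives m(x) = 10 + 1·x (degree < 2) with m(α_i) = c_i for every i, so c is indeed a codeword.


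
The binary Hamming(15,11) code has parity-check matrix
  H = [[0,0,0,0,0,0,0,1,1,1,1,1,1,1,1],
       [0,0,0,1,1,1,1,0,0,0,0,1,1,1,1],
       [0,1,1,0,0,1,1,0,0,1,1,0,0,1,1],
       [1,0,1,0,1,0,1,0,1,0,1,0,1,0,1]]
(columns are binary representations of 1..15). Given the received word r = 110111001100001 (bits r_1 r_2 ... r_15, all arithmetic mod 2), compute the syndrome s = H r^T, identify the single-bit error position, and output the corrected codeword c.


s = (1, 0, 0, 0)^T, error position = 8, corrected codeword c = 110111011100001

Compute s = H r^T mod 2 one row at a time:
  s_1 = 0 + 1 + 1 + 0 + 0 + 0 + 0 + 1 = 3 ≡ 1 (mod 2).
  s_2 = 1 + 1 + 1 + 0 + 0 + 0 + 0 + 1 = 4 ≡ 0 (mod 2).
  s_3 = 1 + 0 + 1 + 0 + 1 + 0 + 0 + 1 = 4 ≡ 0 (mod 2).
  s_4 = 1 + 0 + 1 + 0 + 1 + 0 + 0 + 1 = 4 ≡ 0 (mod 2).
s = (1, 0, 0, 0)^T — this equals column 8 of H (binary 1000), so error is at position 8.
Correct: flip bit 8 of r = 110111001100001 to get c = 110111011100001.


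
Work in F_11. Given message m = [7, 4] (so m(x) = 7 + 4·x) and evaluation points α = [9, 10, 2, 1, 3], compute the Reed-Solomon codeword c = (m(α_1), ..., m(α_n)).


c = [10, 3, 4, 0, 8]

Message polynomial: m(x) = 7 + 4·x (mod 11).
For each evaluation point α_i, compute m(α_i) mod 11:
  α_1 = 9: Horner steps 4 → 10, so m(9) = 10.
  α_2 = 10: Horner steps 4 → 3, so m(10) = 3.
  α_3 = 2: Horner steps 4 → 4, so m(2) = 4.
  α_4 = 1: Horner steps 4 → 0, so m(1) = 0.
  α_5 = 3: Horner steps 4 → 8, so m(3) = 8.
Codeword c = [10, 3, 4, 0, 8] ∈ F_11^5.


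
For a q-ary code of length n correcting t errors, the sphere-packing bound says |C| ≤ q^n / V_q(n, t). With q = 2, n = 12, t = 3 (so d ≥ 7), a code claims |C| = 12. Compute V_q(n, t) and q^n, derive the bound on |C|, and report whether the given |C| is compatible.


V_q(n, t) = 299, q^n = 4096, Hamming bound = 13, |C| = 12 ≤ bound (satisfied).

Step 1: Compute V_q(n, t) = Σ_{j=0}^3 C(n, j) (q−1)^j.
  j = 0: C(12,0)·(1)^0 = 1·1 = 1.
  j = 1: C(12,1)·(1)^1 = 12·1 = 12.
  j = 2: C(12,2)·(1)^2 = 66·1 = 66.
  j = 3: C(12,3)·(1)^3 = 220·1 = 220.
  V_q(n, t) = 1 + 12 + 66 + 220 = 299.
Step 2: q^n = 2^12 = 4096.
Step 3: Hamming bound ⌊q^n / V_q(n,t)⌋ = ⌊4096/299⌋ = 13.
Step 4: Compare |C| = 12 to 13: satisfied.
The claimed |C| lies below the Hamming bound.


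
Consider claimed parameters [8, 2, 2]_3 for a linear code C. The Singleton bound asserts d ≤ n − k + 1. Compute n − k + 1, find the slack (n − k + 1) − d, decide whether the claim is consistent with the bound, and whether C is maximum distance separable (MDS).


Singleton RHS = n − k + 1 = 7, slack = 5, bound satisfied, not MDS.

Singleton bound: d ≤ n − k + 1.
Here n = 8, k = 2, so n − k + 1 = 7.
Given d = 2, check d ≤ 7: YES.
Slack = (n − k + 1) − d = 5.
The code is NOT MDS (slack = 5 > 0).
Description: the claimed parameters are [8, 2, 2]_3; such a code would be non-MDS.


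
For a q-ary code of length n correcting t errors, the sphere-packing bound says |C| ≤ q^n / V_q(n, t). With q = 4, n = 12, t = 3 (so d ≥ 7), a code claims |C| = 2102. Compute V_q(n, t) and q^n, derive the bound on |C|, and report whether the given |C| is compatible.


V_q(n, t) = 6571, q^n = 16777216, Hamming bound = 2553, |C| = 2102 ≤ bound (satisfied).

Step 1: Compute V_q(n, t) = Σ_{j=0}^3 C(n, j) (q−1)^j.
  j = 0: C(12,0)·(3)^0 = 1·1 = 1.
  j = 1: C(12,1)·(3)^1 = 12·3 = 36.
  j = 2: C(12,2)·(3)^2 = 66·9 = 594.
  j = 3: C(12,3)·(3)^3 = 220·27 = 5940.
  V_q(n, t) = 1 + 36 + 594 + 5940 = 6571.
Step 2: q^n = 4^12 = 16777216.
Step 3: Hamming bound ⌊q^n / V_q(n,t)⌋ = ⌊16777216/6571⌋ = 2553.
Step 4: Compare |C| = 2102 to 2553: satisfied.
The claimed |C| lies below the Hamming bound.


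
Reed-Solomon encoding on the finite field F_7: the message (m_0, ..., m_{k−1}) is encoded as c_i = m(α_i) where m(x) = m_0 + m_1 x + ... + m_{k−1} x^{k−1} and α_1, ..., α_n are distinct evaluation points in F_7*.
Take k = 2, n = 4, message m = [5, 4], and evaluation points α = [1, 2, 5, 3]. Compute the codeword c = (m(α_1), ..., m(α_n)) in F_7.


c = [2, 6, 4, 3]

Message polynomial: m(x) = 5 + 4·x (mod 7).
For each evaluation point α_i, compute m(α_i) mod 7:
  α_1 = 1: Horner steps 4 → 2, so m(1) = 2.
  α_2 = 2: Horner steps 4 → 6, so m(2) = 6.
  α_3 = 5: Horner steps 4 → 4, so m(5) = 4.
  α_4 = 3: Horner steps 4 → 3, so m(3) = 3.
Codeword c = [2, 6, 4, 3] ∈ F_7^4.


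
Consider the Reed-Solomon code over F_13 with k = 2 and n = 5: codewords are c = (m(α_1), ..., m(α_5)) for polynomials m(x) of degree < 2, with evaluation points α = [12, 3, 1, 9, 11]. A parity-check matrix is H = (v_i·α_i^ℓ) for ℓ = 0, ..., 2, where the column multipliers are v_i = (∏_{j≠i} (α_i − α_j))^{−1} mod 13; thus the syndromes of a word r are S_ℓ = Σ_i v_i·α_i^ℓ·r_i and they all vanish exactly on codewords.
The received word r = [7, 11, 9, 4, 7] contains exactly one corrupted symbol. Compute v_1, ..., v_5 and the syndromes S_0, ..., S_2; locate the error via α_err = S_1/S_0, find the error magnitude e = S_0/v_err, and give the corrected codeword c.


S = (3, 7, 12), error at position 5, error magnitude e = 1, c = [7, 11, 9, 4, 6].

Step 1: column multipliers v_i = (∏_{j≠i}(α_i − α_j))^{−1} mod 13.
  i = 1 (α = 12): (12−3)(12−1)(12−9)(12−11) = 9·11·3·1 = 297 ≡ 11, so v_1 = 11^{−1} = 6 (mod 13).
  i = 2 (α = 3): (3−12)(3−1)(3−9)(3−11) = (−9)·2·(−6)·(−8) = −864 ≡ 7, so v_2 = 7^{−1} = 2 (mod 13).
  i = 3 (α = 1): (1−12)(1−3)(1−9)(1−11) = (−11)·(−2)·(−8)·(−10) = 1760 ≡ 5, so v_3 = 5^{−1} = 8 (mod 13).
  i = 4 (α = 9): (9−12)(9−3)(9−1)(9−11) = (−3)·6·8·(−2) = 288 ≡ 2, so v_4 = 2^{−1} = 7 (mod 13).
  i = 5 (α = 11): (11−12)(11−3)(11−1)(11−9) = (−1)·8·10·2 = −160 ≡ 9, so v_5 = 9^{−1} = 3 (mod 13).
  v = [6, 2, 8, 7, 3].
Step 2: syndromes of r = [7, 11, 9, 4, 7] (all sums mod 13).
  S_0 = Σ v_i r_i = 6·7 + 2·11 + 8·9 + 7·4 + 3·7 = 185 ≡ 3.
  S_1 = Σ v_i α_i r_i = 6·12·7 + 2·3·11 + 8·1·9 + 7·9·4 + 3·11·7 = 1125 ≡ 7.
  α_i^2 mod 13 = [1, 9, 1, 3, 4].
  S_2 = Σ v_i α_i^2 r_i = 6·1·7 + 2·9·11 + 8·1·9 + 7·3·4 + 3·4·7 = 480 ≡ 12.
  S = (3, 7, 12) ≠ 0, so r is not a codeword (an error is present).
Step 3: locate the error. For a single error e at position i, S_ℓ = v_i·e·α_i^ℓ, so α_err = S_1/S_0.
  S_0^{−1} = 3^{−1} = 9 (mod 13), so α_err = 7·9 = 63 ≡ 11 = α_5. Error position i = 5.
  Consistency check: S_2/S_1 = 12·2 = 24 ≡ 11 = α_err ✓ (single-error assumption holds).
Step 4: error magnitude e = S_0/v_5 = S_0·∏_{j≠5}(α_5 − α_j) = 3·9 = 27 ≡ 1 (mod 13).
Step 5: correct position 5: c_5 = r_5 − e = 7 − 1 ≡ 6 (mod 13). Hence c = [7, 11, 9, 4, 6].
  Check: interpolating c through the α_i gives m(x) = 8 + 1·x (degree < 2) with m(α_i) = c_i for every i, so c is indeed a codeword.


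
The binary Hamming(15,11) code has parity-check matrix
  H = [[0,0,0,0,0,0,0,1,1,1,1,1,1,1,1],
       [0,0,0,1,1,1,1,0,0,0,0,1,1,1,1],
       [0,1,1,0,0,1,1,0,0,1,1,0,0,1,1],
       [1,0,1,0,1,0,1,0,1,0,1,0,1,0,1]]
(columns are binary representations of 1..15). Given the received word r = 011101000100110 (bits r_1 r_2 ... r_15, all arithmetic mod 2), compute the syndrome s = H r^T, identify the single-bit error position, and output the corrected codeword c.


s = (1, 0, 1, 0)^T, error position = 10, corrected codeword c = 011101000000110

Compute s = H r^T mod 2 one row at a time:
  s_1 = 0 + 0 + 1 + 0 + 0 + 1 + 1 + 0 = 3 ≡ 1 (mod 2).
  s_2 = 1 + 0 + 1 + 0 + 0 + 1 + 1 + 0 = 4 ≡ 0 (mod 2).
  s_3 = 1 + 1 + 1 + 0 + 1 + 0 + 1 + 0 = 5 ≡ 1 (mod 2).
  s_4 = 0 + 1 + 0 + 0 + 0 + 0 + 1 + 0 = 2 ≡ 0 (mod 2).
s = (1, 0, 1, 0)^T — this equals column 10 of H (binary 1010), so error is at position 10.
Correct: flip bit 10 of r = 011101000100110 to get c = 011101000000110.


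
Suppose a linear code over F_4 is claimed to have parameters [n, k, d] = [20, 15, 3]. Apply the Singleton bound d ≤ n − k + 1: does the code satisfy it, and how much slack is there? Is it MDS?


Singleton RHS = n − k + 1 = 6, slack = 3, bound satisfied, not MDS.

Singleton bound: d ≤ n − k + 1.
Here n = 20, k = 15, so n − k + 1 = 6.
Given d = 3, check d ≤ 6: YES.
Slack = (n − k + 1) − d = 3.
The code is NOT MDS (slack = 3 > 0).
Description: the claimed parameters are [20, 15, 3]_4; such a code would be non-MDS.


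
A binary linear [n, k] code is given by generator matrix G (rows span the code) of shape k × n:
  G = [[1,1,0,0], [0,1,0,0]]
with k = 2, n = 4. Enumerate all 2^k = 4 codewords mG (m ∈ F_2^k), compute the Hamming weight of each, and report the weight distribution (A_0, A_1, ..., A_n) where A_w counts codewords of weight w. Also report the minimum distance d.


Weight distribution: A_0 = 1, A_1 = 2, A_2 = 1. Minimum distance d = 1.

Enumerate all 2^2 = 4 messages m ∈ F_2^2.
For each, compute codeword c = mG in F_2^4, then tally its weight.
  m = 00 → c = 0000, weight = 0.
  m = 10 → c = 1100, weight = 2.
  m = 01 → c = 0100, weight = 1.
  m = 11 → c = 1000, weight = 1.
Tally weights:
  weight 0: 1 codewords.
  weight 1: 2 codewords.
  weight 2: 1 codewords.
Minimum distance d = smallest w > 0 with A_w > 0 = 1.
Sanity: Σ A_w = 4 = 2^2 = 4 ✓.


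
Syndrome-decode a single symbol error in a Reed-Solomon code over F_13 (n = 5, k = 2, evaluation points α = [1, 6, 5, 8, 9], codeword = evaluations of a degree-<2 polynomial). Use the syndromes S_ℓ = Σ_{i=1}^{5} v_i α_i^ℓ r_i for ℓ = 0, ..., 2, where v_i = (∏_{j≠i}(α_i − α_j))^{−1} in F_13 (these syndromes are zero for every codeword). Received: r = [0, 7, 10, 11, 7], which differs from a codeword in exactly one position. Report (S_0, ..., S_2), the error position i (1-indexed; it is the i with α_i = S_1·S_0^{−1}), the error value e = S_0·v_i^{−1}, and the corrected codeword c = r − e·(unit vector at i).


S = (10, 8, 9), error at position 2, error magnitude e = 1, c = [0, 6, 10, 11, 7].

Step 1: column multipliers v_i = (∏_{j≠i}(α_i − α_j))^{−1} mod 13.
  i = 1 (α = 1): (1−6)(1−5)(1−8)(1−9) = (−5)·(−4)·(−7)·(−8) = 1120 ≡ 2, so v_1 = 2^{−1} = 7 (mod 13).
  i = 2 (α = 6): (6−1)(6−5)(6−8)(6−9) = 5·1·(−2)·(−3) = 30 ≡ 4, so v_2 = 4^{−1} = 10 (mod 13).
  i = 3 (α = 5): (5−1)(5−6)(5−8)(5−9) = 4·(−1)·(−3)·(−4) = −48 ≡ 4, so v_3 = 4^{−1} = 10 (mod 13).
  i = 4 (α = 8): (8−1)(8−6)(8−5)(8−9) = 7·2·3·(−1) = −42 ≡ 10, so v_4 = 10^{−1} = 4 (mod 13).
  i = 5 (α = 9): (9−1)(9−6)(9−5)(9−8) = 8·3·4·1 = 96 ≡ 5, so v_5 = 5^{−1} = 8 (mod 13).
  v = [7, 10, 10, 4, 8].
Step 2: syndromes of r = [0, 7, 10, 11, 7] (all sums mod 13).
  S_0 = Σ v_i r_i = 7·0 + 10·7 + 10·10 + 4·11 + 8·7 = 270 ≡ 10.
  S_1 = Σ v_i α_i r_i = 7·1·0 + 10·6·7 + 10·5·10 + 4·8·11 + 8·9·7 = 1776 ≡ 8.
  α_i^2 mod 13 = [1, 10, 12, 12, 3].
  S_2 = Σ v_i α_i^2 r_i = 7·1·0 + 10·10·7 + 10·12·10 + 4·12·11 + 8·3·7 = 2596 ≡ 9.
  S = (10, 8, 9) ≠ 0, so r is not a codeword (an error is present).
Step 3: locate the error. For a single error e at position i, S_ℓ = v_i·e·α_i^ℓ, so α_err = S_1/S_0.
  S_0^{−1} = 10^{−1} = 4 (mod 13), so α_err = 8·4 = 32 ≡ 6 = α_2. Error position i = 2.
  Consistency check: S_2/S_1 = 9·5 = 45 ≡ 6 = α_err ✓ (single-error assumption holds).
Step 4: error magnitude e = S_0/v_2 = S_0·∏_{j≠2}(α_2 − α_j) = 10·4 = 40 ≡ 1 (mod 13).
Step 5: correct position 2: c_2 = r_2 − e = 7 − 1 ≡ 6 (mod 13). Hence c = [0, 6, 10, 11, 7].
  Check: interpolating c through the α_i gives m(x) = 4 + 9·x (degree < 2) with m(α_i) = c_i for every i, so c is indeed a codeword.


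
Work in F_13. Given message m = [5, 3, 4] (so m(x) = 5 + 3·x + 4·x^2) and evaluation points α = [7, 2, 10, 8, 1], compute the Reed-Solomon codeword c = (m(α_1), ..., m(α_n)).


c = [1, 1, 6, 12, 12]

Message polynomial: m(x) = 5 + 3·x + 4·x^2 (mod 13).
For each evaluation point α_i, compute m(α_i) mod 13:
  α_1 = 7: Horner steps 4 → 5 → 1, so m(7) = 1.
  α_2 = 2: Horner steps 4 → 11 → 1, so m(2) = 1.
  α_3 = 10: Horner steps 4 → 4 → 6, so m(10) = 6.
  α_4 = 8: Horner steps 4 → 9 → 12, so m(8) = 12.
  α_5 = 1: Horner steps 4 → 7 → 12, so m(1) = 12.
Codeword c = [1, 1, 6, 12, 12] ∈ F_13^5.


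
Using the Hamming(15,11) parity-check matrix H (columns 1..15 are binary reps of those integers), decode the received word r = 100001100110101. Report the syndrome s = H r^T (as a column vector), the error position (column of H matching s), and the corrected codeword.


s = (0, 0, 1, 1)^T, error position = 3, corrected codeword c = 101001100110101

Compute s = H r^T mod 2 one row at a time:
  s_1 = 0 + 0 + 1 + 1 + 0 + 1 + 0 + 1 = 4 ≡ 0 (mod 2).
  s_2 = 0 + 0 + 1 + 1 + 0 + 1 + 0 + 1 = 4 ≡ 0 (mod 2).
  s_3 = 0 + 0 + 1 + 1 + 1 + 1 + 0 + 1 = 5 ≡ 1 (mod 2).
  s_4 = 1 + 0 + 0 + 1 + 0 + 1 + 1 + 1 = 5 ≡ 1 (mod 2).
s = (0, 0, 1, 1)^T — this equals column 3 of H (binary 0011), so error is at position 3.
Correct: flip bit 3 of r = 100001100110101 to get c = 101001100110101.


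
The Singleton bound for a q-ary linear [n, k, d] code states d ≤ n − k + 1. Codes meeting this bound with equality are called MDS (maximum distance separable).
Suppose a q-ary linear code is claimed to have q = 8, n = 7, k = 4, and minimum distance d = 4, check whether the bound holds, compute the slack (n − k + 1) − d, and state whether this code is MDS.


Singleton RHS = n − k + 1 = 4, slack = 0, bound satisfied, MDS.

Singleton bound: d ≤ n − k + 1.
Here n = 7, k = 4, so n − k + 1 = 4.
Given d = 4, check d ≤ 4: YES.
Slack = (n − k + 1) − d = 0.
The code is MDS (slack = 0).
Description: the claimed parameters are [7, 4, 4]_8; such a code would be MDS (meets Singleton bound).


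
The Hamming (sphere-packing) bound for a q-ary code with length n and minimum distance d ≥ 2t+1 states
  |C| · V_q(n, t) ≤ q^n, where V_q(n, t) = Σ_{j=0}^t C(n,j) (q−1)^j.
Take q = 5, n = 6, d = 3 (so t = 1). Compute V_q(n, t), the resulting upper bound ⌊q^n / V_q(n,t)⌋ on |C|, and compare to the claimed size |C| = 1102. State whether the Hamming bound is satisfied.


V_q(n, t) = 25, q^n = 15625, Hamming bound = 625, |C| = 1102 > bound (violated).

Step 1: Compute V_q(n, t) = Σ_{j=0}^1 C(n, j) (q−1)^j.
  j = 0: C(6,0)·(4)^0 = 1·1 = 1.
  j = 1: C(6,1)·(4)^1 = 6·4 = 24.
  V_q(n, t) = 1 + 24 = 25.
Step 2: q^n = 5^6 = 15625.
Step 3: Hamming bound ⌊q^n / V_q(n,t)⌋ = ⌊15625/25⌋ = 625.
Step 4: Compare |C| = 1102 to 625: violated.
The claimed |C| lies above the Hamming bound, so no 5-ary code of length 6 with d ≥ 3 can have 1102 codewords.


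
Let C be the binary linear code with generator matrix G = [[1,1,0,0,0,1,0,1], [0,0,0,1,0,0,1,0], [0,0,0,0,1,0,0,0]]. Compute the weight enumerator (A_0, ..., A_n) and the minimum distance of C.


Weight distribution: A_0 = 1, A_1 = 1, A_2 = 1, A_3 = 1, A_4 = 1, A_5 = 1, A_6 = 1, A_7 = 1. Minimum distance d = 1.

Enumerate all 2^3 = 8 messages m ∈ F_2^3.
For each, compute codeword c = mG in F_2^8, then tally its weight.
  m = 000 → c = 00000000, weight = 0.
  m = 100 → c = 11000101, weight = 4.
  m = 010 → c = 00010010, weight = 2.
  m = 110 → c = 11010111, weight = 6.
  m = 001 → c = 00001000, weight = 1.
  m = 101 → c = 11001101, weight = 5.
  m = 011 → c = 00011010, weight = 3.
  m = 111 → c = 11011111, weight = 7.
Tally weights:
  weight 0: 1 codewords.
  weight 1: 1 codewords.
  weight 2: 1 codewords.
  weight 3: 1 codewords.
  weight 4: 1 codewords.
  weight 5: 1 codewords.
  weight 6: 1 codewords.
  weight 7: 1 codewords.
Minimum distance d = smallest w > 0 with A_w > 0 = 1.
Sanity: Σ A_w = 8 = 2^3 = 8 ✓.


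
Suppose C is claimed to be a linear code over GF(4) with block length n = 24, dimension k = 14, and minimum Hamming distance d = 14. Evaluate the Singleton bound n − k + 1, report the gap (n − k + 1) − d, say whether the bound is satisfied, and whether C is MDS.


Singleton RHS = n − k + 1 = 11, slack = -3, bound violated (no such code; not MDS).

Singleton bound: d ≤ n − k + 1.
Here n = 24, k = 14, so n − k + 1 = 11.
Given d = 14, check d ≤ 11: NO.
Slack = (n − k + 1) − d = -3.
The slack is negative: d = 14 exceeds n − k + 1 = 11 by 3, so the Singleton bound is violated and no linear [24, 14, 14]_4 code can exist. In particular it is not MDS (MDS requires d = n − k + 1 exactly).
Description: the claimed parameters are [24, 14, 14]_4; such a code would be impossible (violates the Singleton bound).


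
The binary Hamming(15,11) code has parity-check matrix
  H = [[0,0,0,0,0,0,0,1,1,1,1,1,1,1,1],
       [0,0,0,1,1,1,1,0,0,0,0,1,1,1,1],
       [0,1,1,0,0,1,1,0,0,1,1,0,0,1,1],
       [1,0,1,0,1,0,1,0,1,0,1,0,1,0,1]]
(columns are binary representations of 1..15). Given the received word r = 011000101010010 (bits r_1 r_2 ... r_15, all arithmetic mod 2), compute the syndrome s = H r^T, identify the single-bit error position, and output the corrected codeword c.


s = (1, 0, 1, 0)^T, error position = 10, corrected codeword c = 011000101110010

Compute s = H r^T mod 2 one row at a time:
  s_1 = 0 + 1 + 0 + 1 + 0 + 0 + 1 + 0 = 3 ≡ 1 (mod 2).
  s_2 = 0 + 0 + 0 + 1 + 0 + 0 + 1 + 0 = 2 ≡ 0 (mod 2).
  s_3 = 1 + 1 + 0 + 1 + 0 + 1 + 1 + 0 = 5 ≡ 1 (mod 2).
  s_4 = 0 + 1 + 0 + 1 + 1 + 1 + 0 + 0 = 4 ≡ 0 (mod 2).
s = (1, 0, 1, 0)^T — this equals column 10 of H (binary 1010), so error is at position 10.
Correct: flip bit 10 of r = 011000101010010 to get c = 011000101110010.


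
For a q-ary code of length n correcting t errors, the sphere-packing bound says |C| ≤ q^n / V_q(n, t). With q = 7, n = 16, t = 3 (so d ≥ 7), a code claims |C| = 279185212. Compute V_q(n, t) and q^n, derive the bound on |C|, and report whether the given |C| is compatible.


V_q(n, t) = 125377, q^n = 33232930569601, Hamming bound = 265064011, |C| = 279185212 > bound (violated).

Step 1: Compute V_q(n, t) = Σ_{j=0}^3 C(n, j) (q−1)^j.
  j = 0: C(16,0)·(6)^0 = 1·1 = 1.
  j = 1: C(16,1)·(6)^1 = 16·6 = 96.
  j = 2: C(16,2)·(6)^2 = 120·36 = 4320.
  j = 3: C(16,3)·(6)^3 = 560·216 = 120960.
  V_q(n, t) = 1 + 96 + 4320 + 120960 = 125377.
Step 2: q^n = 7^16 = 33232930569601.
Step 3: Hamming bound ⌊q^n / V_q(n,t)⌋ = ⌊33232930569601/125377⌋ = 265064011.
Step 4: Compare |C| = 279185212 to 265064011: violated.
The claimed |C| lies above the Hamming bound, so no 7-ary code of length 16 with d ≥ 7 can have 279185212 codewords.


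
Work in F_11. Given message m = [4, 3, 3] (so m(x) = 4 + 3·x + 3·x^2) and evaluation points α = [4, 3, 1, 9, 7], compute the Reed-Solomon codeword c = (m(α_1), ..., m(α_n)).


c = [9, 7, 10, 10, 7]

Message polynomial: m(x) = 4 + 3·x + 3·x^2 (mod 11).
For each evaluation point α_i, compute m(α_i) mod 11:
  α_1 = 4: Horner steps 3 → 4 → 9, so m(4) = 9.
  α_2 = 3: Horner steps 3 → 1 → 7, so m(3) = 7.
  α_3 = 1: Horner steps 3 → 6 → 10, so m(1) = 10.
  α_4 = 9: Horner steps 3 → 8 → 10, so m(9) = 10.
  α_5 = 7: Horner steps 3 → 2 → 7, so m(7) = 7.
Codeword c = [9, 7, 10, 10, 7] ∈ F_11^5.


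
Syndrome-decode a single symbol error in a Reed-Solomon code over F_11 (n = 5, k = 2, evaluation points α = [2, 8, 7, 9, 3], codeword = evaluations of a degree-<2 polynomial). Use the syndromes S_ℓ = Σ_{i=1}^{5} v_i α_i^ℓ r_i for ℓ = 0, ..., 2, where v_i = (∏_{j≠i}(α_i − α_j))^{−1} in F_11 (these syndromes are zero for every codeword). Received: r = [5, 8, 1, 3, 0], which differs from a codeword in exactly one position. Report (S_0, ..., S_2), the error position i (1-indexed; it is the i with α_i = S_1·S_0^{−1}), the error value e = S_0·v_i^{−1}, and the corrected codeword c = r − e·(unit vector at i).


S = (3, 10, 4), error at position 3, error magnitude e = 10, c = [5, 8, 2, 3, 0].

Step 1: column multipliers v_i = (∏_{j≠i}(α_i − α_j))^{−1} mod 11.
  i = 1 (α = 2): (2−8)(2−7)(2−9)(2−3) = (−6)·(−5)·(−7)·(−1) = 210 ≡ 1, so v_1 = 1^{−1} = 1 (mod 11).
  i = 2 (α = 8): (8−2)(8−7)(8−9)(8−3) = 6·1·(−1)·5 = −30 ≡ 3, so v_2 = 3^{−1} = 4 (mod 11).
  i = 3 (α = 7): (7−2)(7−8)(7−9)(7−3) = 5·(−1)·(−2)·4 = 40 ≡ 7, so v_3 = 7^{−1} = 8 (mod 11).
  i = 4 (α = 9): (9−2)(9−8)(9−7)(9−3) = 7·1·2·6 = 84 ≡ 7, so v_4 = 7^{−1} = 8 (mod 11).
  i = 5 (α = 3): (3−2)(3−8)(3−7)(3−9) = 1·(−5)·(−4)·(−6) = −120 ≡ 1, so v_5 = 1^{−1} = 1 (mod 11).
  v = [1, 4, 8, 8, 1].
Step 2: syndromes of r = [5, 8, 1, 3, 0] (all sums mod 11).
  S_0 = Σ v_i r_i = 1·5 + 4·8 + 8·1 + 8·3 + 1·0 = 69 ≡ 3.
  S_1 = Σ v_i α_i r_i = 1·2·5 + 4·8·8 + 8·7·1 + 8·9·3 + 1·3·0 = 538 ≡ 10.
  α_i^2 mod 11 = [4, 9, 5, 4, 9].
  S_2 = Σ v_i α_i^2 r_i = 1·4·5 + 4·9·8 + 8·5·1 + 8·4·3 + 1·9·0 = 444 ≡ 4.
  S = (3, 10, 4) ≠ 0, so r is not a codeword (an error is present).
Step 3: locate the error. For a single error e at position i, S_ℓ = v_i·e·α_i^ℓ, so α_err = S_1/S_0.
  S_0^{−1} = 3^{−1} = 4 (mod 11), so α_err = 10·4 = 40 ≡ 7 = α_3. Error position i = 3.
  Consistency check: S_2/S_1 = 4·10 = 40 ≡ 7 = α_err ✓ (single-error assumption holds).
Step 4: error magnitude e = S_0/v_3 = S_0·∏_{j≠3}(α_3 − α_j) = 3·7 = 21 ≡ 10 (mod 11).
Step 5: correct position 3: c_3 = r_3 − e = 1 − 10 ≡ 2 (mod 11). Hence c = [5, 8, 2, 3, 0].
  Check: interpolating c through the α_i gives m(x) = 4 + 6·x (degree < 2) with m(α_i) = c_i for every i, so c is indeed a codeword.


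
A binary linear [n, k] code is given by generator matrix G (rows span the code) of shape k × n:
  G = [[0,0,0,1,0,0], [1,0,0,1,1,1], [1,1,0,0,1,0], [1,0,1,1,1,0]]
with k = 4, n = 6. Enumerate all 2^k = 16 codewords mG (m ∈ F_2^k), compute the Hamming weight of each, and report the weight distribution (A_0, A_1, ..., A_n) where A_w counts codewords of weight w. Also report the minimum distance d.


Weight distribution: A_0 = 1, A_1 = 1, A_2 = 3, A_3 = 6, A_4 = 3, A_5 = 1, A_6 = 1. Minimum distance d = 1.

Enumerate all 2^4 = 16 messages m ∈ F_2^4.
For each, compute codeword c = mG in F_2^6, then tally its weight.
  m = 0000 → c = 000000, weight = 0.
  m = 1000 → c = 000100, weight = 1.
  m = 0100 → c = 100111, weight = 4.
  m = 1100 → c = 100011, weight = 3.
  m = 0010 → c = 110010, weight = 3.
  m = 1010 → c = 110110, weight = 4.
  m = 0110 → c = 010101, weight = 3.
  m = 1110 → c = 010001, weight = 2.
  m = 0001 → c = 101110, weight = 4.
  m = 1001 → c = 101010, weight = 3.
  m = 0101 → c = 001001, weight = 2.
  m = 1101 → c = 001101, weight = 3.
  m = 0011 → c = 011100, weight = 3.
  m = 1011 → c = 011000, weight = 2.
  m = 0111 → c = 111011, weight = 5.
  m = 1111 → c = 111111, weight = 6.
Tally weights:
  weight 0: 1 codewords.
  weight 1: 1 codewords.
  weight 2: 3 codewords.
  weight 3: 6 codewords.
  weight 4: 3 codewords.
  weight 5: 1 codewords.
  weight 6: 1 codewords.
Minimum distance d = smallest w > 0 with A_w > 0 = 1.
Sanity: Σ A_w = 16 = 2^4 = 16 ✓.


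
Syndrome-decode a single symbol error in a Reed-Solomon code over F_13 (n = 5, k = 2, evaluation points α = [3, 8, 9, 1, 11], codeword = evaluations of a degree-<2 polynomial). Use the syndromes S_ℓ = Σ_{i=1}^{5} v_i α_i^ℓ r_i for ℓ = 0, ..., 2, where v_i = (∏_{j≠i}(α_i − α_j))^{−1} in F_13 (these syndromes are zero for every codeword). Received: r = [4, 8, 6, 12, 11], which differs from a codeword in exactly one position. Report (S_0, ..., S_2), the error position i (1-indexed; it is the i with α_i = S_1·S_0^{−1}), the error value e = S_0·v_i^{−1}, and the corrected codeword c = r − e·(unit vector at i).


S = (11, 10, 2), error at position 2, error magnitude e = 11, c = [4, 10, 6, 12, 11].

Step 1: column multipliers v_i = (∏_{j≠i}(α_i − α_j))^{−1} mod 13.
  i = 1 (α = 3): (3−8)(3−9)(3−1)(3−11) = (−5)·(−6)·2·(−8) = −480 ≡ 1, so v_1 = 1^{−1} = 1 (mod 13).
  i = 2 (α = 8): (8−3)(8−9)(8−1)(8−11) = 5·(−1)·7·(−3) = 105 ≡ 1, so v_2 = 1^{−1} = 1 (mod 13).
  i = 3 (α = 9): (9−3)(9−8)(9−1)(9−11) = 6·1·8·(−2) = −96 ≡ 8, so v_3 = 8^{−1} = 5 (mod 13).
  i = 4 (α = 1): (1−3)(1−8)(1−9)(1−11) = (−2)·(−7)·(−8)·(−10) = 1120 ≡ 2, so v_4 = 2^{−1} = 7 (mod 13).
  i = 5 (α = 11): (11−3)(11−8)(11−9)(11−1) = 8·3·2·10 = 480 ≡ 12, so v_5 = 12^{−1} = 12 (mod 13).
  v = [1, 1, 5, 7, 12].
Step 2: syndromes of r = [4, 8, 6, 12, 11] (all sums mod 13).
  S_0 = Σ v_i r_i = 1·4 + 1·8 + 5·6 + 7·12 + 12·11 = 258 ≡ 11.
  S_1 = Σ v_i α_i r_i = 1·3·4 + 1·8·8 + 5·9·6 + 7·1·12 + 12·11·11 = 1882 ≡ 10.
  α_i^2 mod 13 = [9, 12, 3, 1, 4].
  S_2 = Σ v_i α_i^2 r_i = 1·9·4 + 1·12·8 + 5·3·6 + 7·1·12 + 12·4·11 = 834 ≡ 2.
  S = (11, 10, 2) ≠ 0, so r is not a codeword (an error is present).
Step 3: locate the error. For a single error e at position i, S_ℓ = v_i·e·α_i^ℓ, so α_err = S_1/S_0.
  S_0^{−1} = 11^{−1} = 6 (mod 13), so α_err = 10·6 = 60 ≡ 8 = α_2. Error position i = 2.
  Consistency check: S_2/S_1 = 2·4 = 8 ≡ 8 = α_err ✓ (single-error assumption holds).
Step 4: error magnitude e = S_0/v_2 = S_0·∏_{j≠2}(α_2 − α_j) = 11·1 = 11 ≡ 11 (mod 13).
Step 5: correct position 2: c_2 = r_2 − e = 8 − 11 ≡ 10 (mod 13). Hence c = [4, 10, 6, 12, 11].
  Check: interpolating c through the α_i gives m(x) = 3 + 9·x (degree < 2) with m(α_i) = c_i for every i, so c is indeed a codeword.


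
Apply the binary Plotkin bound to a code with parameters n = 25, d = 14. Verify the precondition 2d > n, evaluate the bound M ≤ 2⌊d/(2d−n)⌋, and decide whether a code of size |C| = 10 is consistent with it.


Plotkin bound M ≤ 8; given |C| = 10 > bound (violated).

Check applicability: 2d = 28, n = 25.
2d − n = 3 > 0, so Plotkin applies.
Compute d/(2d−n) = 14/3 ≈ 4.6667.
⌊d/(2d−n)⌋ = 4.
Plotkin bound: M ≤ 2·4 = 8.
Given |C| = 10, check: VIOLATED.
This |C| is above the Plotkin bound, so no binary code with n = 25, d = 14 and 10 codewords exists.


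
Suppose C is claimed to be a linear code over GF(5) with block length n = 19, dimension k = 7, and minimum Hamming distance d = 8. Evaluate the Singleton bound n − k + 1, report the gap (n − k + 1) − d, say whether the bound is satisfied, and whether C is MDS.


Singleton RHS = n − k + 1 = 13, slack = 5, bound satisfied, not MDS.

Singleton bound: d ≤ n − k + 1.
Here n = 19, k = 7, so n − k + 1 = 13.
Given d = 8, check d ≤ 13: YES.
Slack = (n − k + 1) − d = 5.
The code is NOT MDS (slack = 5 > 0).
Description: the claimed parameters are [19, 7, 8]_5; such a code would be non-MDS.


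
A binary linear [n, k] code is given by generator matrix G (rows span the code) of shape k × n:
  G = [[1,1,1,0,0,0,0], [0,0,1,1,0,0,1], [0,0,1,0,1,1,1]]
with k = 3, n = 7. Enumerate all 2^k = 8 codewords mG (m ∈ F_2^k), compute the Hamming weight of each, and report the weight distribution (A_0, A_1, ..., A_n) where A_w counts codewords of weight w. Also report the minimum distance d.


Weight distribution: A_0 = 1, A_3 = 3, A_4 = 2, A_5 = 1, A_6 = 1. Minimum distance d = 3.

Enumerate all 2^3 = 8 messages m ∈ F_2^3.
For each, compute codeword c = mG in F_2^7, then tally its weight.
  m = 000 → c = 0000000, weight = 0.
  m = 100 → c = 1110000, weight = 3.
  m = 010 → c = 0011001, weight = 3.
  m = 110 → c = 1101001, weight = 4.
  m = 001 → c = 0010111, weight = 4.
  m = 101 → c = 1100111, weight = 5.
  m = 011 → c = 0001110, weight = 3.
  m = 111 → c = 1111110, weight = 6.
Tally weights:
  weight 0: 1 codewords.
  weight 3: 3 codewords.
  weight 4: 2 codewords.
  weight 5: 1 codewords.
  weight 6: 1 codewords.
Minimum distance d = smallest w > 0 with A_w > 0 = 3.
Sanity: Σ A_w = 8 = 2^3 = 8 ✓.


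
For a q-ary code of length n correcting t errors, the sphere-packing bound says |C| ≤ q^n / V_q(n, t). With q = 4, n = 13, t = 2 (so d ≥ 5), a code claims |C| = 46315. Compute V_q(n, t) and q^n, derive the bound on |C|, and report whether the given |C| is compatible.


V_q(n, t) = 742, q^n = 67108864, Hamming bound = 90443, |C| = 46315 ≤ bound (satisfied).

Step 1: Compute V_q(n, t) = Σ_{j=0}^2 C(n, j) (q−1)^j.
  j = 0: C(13,0)·(3)^0 = 1·1 = 1.
  j = 1: C(13,1)·(3)^1 = 13·3 = 39.
  j = 2: C(13,2)·(3)^2 = 78·9 = 702.
  V_q(n, t) = 1 + 39 + 702 = 742.
Step 2: q^n = 4^13 = 67108864.
Step 3: Hamming bound ⌊q^n / V_q(n,t)⌋ = ⌊67108864/742⌋ = 90443.
Step 4: Compare |C| = 46315 to 90443: satisfied.
The claimed |C| lies below the Hamming bound.


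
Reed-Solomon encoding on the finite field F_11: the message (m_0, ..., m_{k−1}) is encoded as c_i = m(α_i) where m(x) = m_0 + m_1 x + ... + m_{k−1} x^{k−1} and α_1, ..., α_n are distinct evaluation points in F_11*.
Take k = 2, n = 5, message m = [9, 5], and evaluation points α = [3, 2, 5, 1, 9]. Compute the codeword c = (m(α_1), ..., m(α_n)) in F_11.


c = [2, 8, 1, 3, 10]

Message polynomial: m(x) = 9 + 5·x (mod 11).
For each evaluation point α_i, compute m(α_i) mod 11:
  α_1 = 3: Horner steps 5 → 2, so m(3) = 2.
  α_2 = 2: Horner steps 5 → 8, so m(2) = 8.
  α_3 = 5: Horner steps 5 → 1, so m(5) = 1.
  α_4 = 1: Horner steps 5 → 3, so m(1) = 3.
  α_5 = 9: Horner steps 5 → 10, so m(9) = 10.
Codeword c = [2, 8, 1, 3, 10] ∈ F_11^5.
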